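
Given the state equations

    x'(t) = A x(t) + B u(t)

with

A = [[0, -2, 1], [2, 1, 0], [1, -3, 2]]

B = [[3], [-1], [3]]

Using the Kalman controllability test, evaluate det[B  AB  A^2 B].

-89

AB = [[5], [5], [12]]
A^2B = [[2], [15], [14]]
Controllability matrix C = [B  AB  A^2B] = [[3, 5, 2], [-1, 5, 15], [3, 12, 14]]
Expanding along the first row, det(C) = 3·(5·14 - 15·12) - 5·((-1)·14 - 15·3) + 2·((-1)·12 - 5·3) = 3·(-110) - 5·(-59) + 2·(-27) = -89
Since det(C) ≠ 0, rank(C) = 3 and the system is completely controllable.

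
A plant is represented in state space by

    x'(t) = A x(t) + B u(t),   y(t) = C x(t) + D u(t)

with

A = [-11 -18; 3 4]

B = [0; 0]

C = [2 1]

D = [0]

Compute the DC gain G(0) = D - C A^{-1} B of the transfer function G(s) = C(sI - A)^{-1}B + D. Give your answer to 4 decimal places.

G(0) = C(-A)^{-1}B + D = -C A^{-1} B + D.
det A = 10, so A^{-1} = (1/10)·adj(A) = [[2/5, 9/5], [-3/10, -11/10]]
A^{-1} B = [0, 0]^T
C A^{-1} B = 0
G(0) = D - C A^{-1} B = 0 - (0) = 0

0.0000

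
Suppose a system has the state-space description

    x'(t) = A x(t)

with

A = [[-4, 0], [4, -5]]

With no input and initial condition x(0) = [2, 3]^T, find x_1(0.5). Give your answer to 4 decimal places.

det(sI - A) = s^2 - (tr A)s + det A, with tr A = (-4) + (-5) = -9 and det A = (-4)·(-5) - 0·4 = 20 - 0 = 20.
So p(s) = det(sI - A) = s^2 + 9s + 20.
Factor s^2 + 9s + 20: two numbers with sum -9 and product 20 are -4 and -5, so s^2 + 9s + 20 = (s + 4)(s + 5).
Hence p(s) = (s + 4) (s + 5), with roots -5, -4.
The eigenvalues -5, -4 are distinct and real, so A is diagonalisable and x(t) = e^{At} x(0) = V diag(e^{λ_i t}) V^{-1} x(0), where the columns of V are the eigenvectors.
λ = -5: A - (-5)I = [[1, 0], [4, 0]]. Row 1 gives 1·v1 + 0·v2 = 0, so take v_1 = [0, -1]^T.
λ = -4: A - (-4)I = [[0, 0], [4, -1]]. Row 2 gives 4·v1 + (-1)·v2 = 0, so take v_2 = [1, 4]^T.
V = [v_1 v_2] = [[0, 1], [-1, 4]] has det V = 1, so V^{-1} = adj(V)/det V = [[4, -1], [1, 0]].
Modal coordinates z(0) = V^{-1} x(0): 4·2 + (-1)·3 = 5; 1·2 + 0·3 = 2; so z(0) = [5, 2]^T.
x_1(t) = Σ_i (v_i)_1 · z_i(0) · e^{λ_i t} (row 1 of V times the modal terms).
x_1(0.5) = 0·5·e^{-5·0.5} + 1·2·e^{-4·0.5} = 0·0.082085 + 2·0.135335 = 0.2707.

0.2707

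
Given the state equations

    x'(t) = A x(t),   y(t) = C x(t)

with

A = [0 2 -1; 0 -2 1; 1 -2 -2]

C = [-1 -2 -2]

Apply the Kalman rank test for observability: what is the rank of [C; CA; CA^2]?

CA = [[-2, 6, 3]]
CA^2 = [[3, -22, 2]]
Observability matrix O = [C; CA; CA^2] = [[-1, -2, -2], [-2, 6, 3], [3, -22, 2]]
det(O) = (-1)·(6·2 - 3·(-22)) - (-2)·((-2)·2 - 3·3) + (-2)·((-2)·(-22) - 6·3) = (-1)·78 - (-2)·(-13) + (-2)·26 = -156 ≠ 0, so rank(O) = 3.
rank(O) = 3 = n, so the pair (A, C) is completely observable.

3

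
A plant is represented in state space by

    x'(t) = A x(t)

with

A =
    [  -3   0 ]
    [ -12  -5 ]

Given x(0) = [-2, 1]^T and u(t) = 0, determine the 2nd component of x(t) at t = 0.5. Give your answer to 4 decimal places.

1.7746

det(sI - A) = s^2 - (tr A)s + det A, with tr A = (-3) + (-5) = -8 and det A = (-3)·(-5) - 0·(-12) = 15 - 0 = 15.
So p(s) = det(sI - A) = s^2 + 8s + 15.
Factor s^2 + 8s + 15: two numbers with sum -8 and product 15 are -3 and -5, so s^2 + 8s + 15 = (s + 3)(s + 5).
Hence p(s) = (s + 3) (s + 5), with roots -5, -3.
The eigenvalues -5, -3 are distinct and real, so A is diagonalisable and x(t) = e^{At} x(0) = V diag(e^{λ_i t}) V^{-1} x(0), where the columns of V are the eigenvectors.
λ = -5: A - (-5)I = [[2, 0], [-12, 0]]. Row 1 gives 2·v1 + 0·v2 = 0, so take v_1 = [0, 1]^T.
λ = -3: A - (-3)I = [[0, 0], [-12, -2]]. Row 2 gives (-12)·v1 + (-2)·v2 = 0, so take v_2 = [-1, 6]^T.
V = [v_1 v_2] = [[0, -1], [1, 6]] has det V = 1, so V^{-1} = adj(V)/det V = [[6, 1], [-1, 0]].
Modal coordinates z(0) = V^{-1} x(0): 6·(-2) + 1·1 = -11; (-1)·(-2) + 0·1 = 2; so z(0) = [-11, 2]^T.
x_2(t) = Σ_i (v_i)_2 · z_i(0) · e^{λ_i t} (row 2 of V times the modal terms).
x_2(0.5) = 1·(-11)·e^{-5·0.5} + 6·2·e^{-3·0.5} = (-11)·0.082085 + 12·0.223130 = 1.7746.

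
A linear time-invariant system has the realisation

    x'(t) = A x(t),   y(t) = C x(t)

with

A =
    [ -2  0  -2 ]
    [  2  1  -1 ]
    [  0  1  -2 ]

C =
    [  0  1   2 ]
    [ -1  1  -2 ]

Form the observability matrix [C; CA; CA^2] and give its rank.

CA = [[2, 3, -5], [4, -1, 5]]
CA^2 = [[2, -2, 3], [-10, 4, -17]]
Observability matrix O = [C; CA; CA^2] = [[0, 1, 2], [-1, 1, -2], [2, 3, -5], [4, -1, 5], [2, -2, 3], [-10, 4, -17]]
Take the 3×3 submatrix of O formed by rows 1, 2, 3: [[0, 1, 2], [-1, 1, -2], [2, 3, -5]]. Its determinant is 0·(1·(-5) - (-2)·3) - 1·((-1)·(-5) - (-2)·2) + 2·((-1)·3 - 1·2) = 0·1 - 1·9 + 2·(-5) = -19 ≠ 0.
So rank(O) ≥ 3; since O has 3 columns, rank(O) = 3.
rank(O) = 3 = n, so the pair (A, C) is completely observable.

3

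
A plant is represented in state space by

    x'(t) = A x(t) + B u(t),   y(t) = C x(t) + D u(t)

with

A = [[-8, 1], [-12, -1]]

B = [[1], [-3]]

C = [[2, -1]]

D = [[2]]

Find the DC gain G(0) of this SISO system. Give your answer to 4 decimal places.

G(0) = C(-A)^{-1}B + D = -C A^{-1} B + D.
det A = 20, so A^{-1} = (1/20)·adj(A) = [[-1/20, -1/20], [3/5, -2/5]]
A^{-1} B = [1/10, 9/5]^T
C A^{-1} B = -8/5
G(0) = D - C A^{-1} B = 2 - (-8/5) = 18/5 ≈ 3.6000

3.6000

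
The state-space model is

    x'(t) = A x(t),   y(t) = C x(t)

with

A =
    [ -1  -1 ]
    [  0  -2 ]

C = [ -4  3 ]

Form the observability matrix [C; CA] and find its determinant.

-4

CA = [[4, -2]]
Observability matrix O = [C; CA] = [[-4, 3], [4, -2]]
det(O) = (-4)·(-2) - 3·4 = 8 - 12 = -4
Since det(O) ≠ 0, rank(O) = 2 and the system is completely observable.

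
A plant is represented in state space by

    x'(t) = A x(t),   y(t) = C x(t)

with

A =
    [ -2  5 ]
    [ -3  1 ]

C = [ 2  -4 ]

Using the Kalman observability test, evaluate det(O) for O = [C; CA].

44

CA = [[8, 6]]
Observability matrix O = [C; CA] = [[2, -4], [8, 6]]
det(O) = 2·6 - (-4)·8 = 12 - (-32) = 44
Since det(O) ≠ 0, rank(O) = 2 and the system is completely observable.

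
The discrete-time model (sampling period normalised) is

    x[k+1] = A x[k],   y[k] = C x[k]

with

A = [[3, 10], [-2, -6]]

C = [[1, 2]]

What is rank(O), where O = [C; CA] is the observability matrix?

CA = [[-1, -2]]
Observability matrix O = [C; CA] = [[1, 2], [-1, -2]]
Every row of O is a scalar multiple of row 1 = [1, 2] (multipliers 1, -1), so the rows span a one-dimensional space.
O ≠ 0, hence rank(O) = 1.
rank(O) = 1 < n = 2, so the pair (A, C) is not completely observable.

1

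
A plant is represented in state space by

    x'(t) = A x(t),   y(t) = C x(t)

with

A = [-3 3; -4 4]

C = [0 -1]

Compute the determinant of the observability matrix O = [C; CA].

CA = [[4, -4]]
Observability matrix O = [C; CA] = [[0, -1], [4, -4]]
det(O) = 0·(-4) - (-1)·4 = 0 - (-4) = 4
Since det(O) ≠ 0, rank(O) = 2 and the system is completely observable.

4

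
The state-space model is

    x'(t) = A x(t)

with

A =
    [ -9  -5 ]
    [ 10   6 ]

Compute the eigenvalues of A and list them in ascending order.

-4, 1

det(sI - A) = s^2 - (tr A)s + det A, with tr A = (-9) + 6 = -3 and det A = (-9)·6 - (-5)·10 = -54 - (-50) = -4.
So p(s) = det(sI - A) = s^2 + 3s - 4.
Factor s^2 + 3s - 4: two numbers with sum -3 and product -4 are 1 and -4, so s^2 + 3s - 4 = (s - 1)(s + 4).
Hence p(s) = (s - 1) (s + 4), with roots -4, 1.
At least one eigenvalue has non-negative real part, so the system is not asymptotically stable.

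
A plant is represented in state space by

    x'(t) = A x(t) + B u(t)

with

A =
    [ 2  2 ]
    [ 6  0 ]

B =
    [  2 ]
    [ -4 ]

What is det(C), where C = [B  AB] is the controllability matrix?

AB = [[-4], [12]]
Controllability matrix C = [B  AB] = [[2, -4], [-4, 12]]
det(C) = 2·12 - (-4)·(-4) = 24 - 16 = 8
Since det(C) ≠ 0, rank(C) = 2 and the system is completely controllable.

8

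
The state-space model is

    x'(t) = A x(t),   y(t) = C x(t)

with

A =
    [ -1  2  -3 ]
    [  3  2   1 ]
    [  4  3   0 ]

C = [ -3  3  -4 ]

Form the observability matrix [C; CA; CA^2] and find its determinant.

CA = [[-4, -12, 12]]
CA^2 = [[16, 4, 0]]
Observability matrix O = [C; CA; CA^2] = [[-3, 3, -4], [-4, -12, 12], [16, 4, 0]]
Expanding along the first row, det(O) = (-3)·((-12)·0 - 12·4) - 3·((-4)·0 - 12·16) + (-4)·((-4)·4 - (-12)·16) = (-3)·(-48) - 3·(-192) + (-4)·176 = 16
Since det(O) ≠ 0, rank(O) = 3 and the system is completely observable.

16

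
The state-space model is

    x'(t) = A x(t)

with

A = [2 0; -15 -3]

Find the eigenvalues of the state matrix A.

-3, 2

det(sI - A) = s^2 - (tr A)s + det A, with tr A = 2 + (-3) = -1 and det A = 2·(-3) - 0·(-15) = -6 - 0 = -6.
So p(s) = det(sI - A) = s^2 + s - 6.
Factor s^2 + s - 6: two numbers with sum -1 and product -6 are 2 and -3, so s^2 + s - 6 = (s - 2)(s + 3).
Hence p(s) = (s - 2) (s + 3), with roots -3, 2.
At least one eigenvalue has non-negative real part, so the system is not asymptotically stable.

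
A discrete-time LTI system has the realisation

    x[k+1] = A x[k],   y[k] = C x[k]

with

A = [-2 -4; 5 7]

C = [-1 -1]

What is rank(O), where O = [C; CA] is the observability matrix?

CA = [[-3, -3]]
Observability matrix O = [C; CA] = [[-1, -1], [-3, -3]]
Every row of O is a scalar multiple of row 1 = [-1, -1] (multipliers 1, 3), so the rows span a one-dimensional space.
O ≠ 0, hence rank(O) = 1.
rank(O) = 1 < n = 2, so the pair (A, C) is not completely observable.

1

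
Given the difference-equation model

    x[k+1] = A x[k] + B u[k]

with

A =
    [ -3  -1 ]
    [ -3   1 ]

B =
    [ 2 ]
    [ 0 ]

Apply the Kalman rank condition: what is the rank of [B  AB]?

AB = [[-6], [-6]]
Controllability matrix C = [B  AB] = [[2, -6], [0, -6]]
det(C) = 2·(-6) - (-6)·0 = -12 - 0 = -12 ≠ 0, so rank(C) = 2.
rank(C) = 2 = n, so the pair (A, B) is completely controllable.

2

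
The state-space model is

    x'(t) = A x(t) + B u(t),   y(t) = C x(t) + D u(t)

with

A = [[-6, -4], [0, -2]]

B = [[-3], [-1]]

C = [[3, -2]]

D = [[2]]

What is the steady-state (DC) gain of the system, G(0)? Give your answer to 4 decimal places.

2.5000

G(0) = C(-A)^{-1}B + D = -C A^{-1} B + D.
det A = 12, so A^{-1} = (1/12)·adj(A) = [[-1/6, 1/3], [0, -1/2]]
A^{-1} B = [1/6, 1/2]^T
C A^{-1} B = -1/2
G(0) = D - C A^{-1} B = 2 - (-1/2) = 5/2 ≈ 2.5000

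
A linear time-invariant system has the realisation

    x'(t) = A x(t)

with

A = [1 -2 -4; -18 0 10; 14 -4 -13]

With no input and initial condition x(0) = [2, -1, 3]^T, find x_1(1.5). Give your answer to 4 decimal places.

0.0050

det(sI - A) = s^3 - (tr A)s^2 + (M11 + M22 + M33)s - det A, where Mii is the 2×2 principal minor of A obtained by deleting row i and column i.
tr A = 1 + 0 + (-13) = -12; M11 = 0·(-13) - 10·(-4) = 0 - (-40) = 40; M22 = 1·(-13) - (-4)·14 = -13 - (-56) = 43; M33 = 1·0 - (-2)·(-18) = 0 - 36 = -36; sum of minors = 47.
det A = 1·(0·(-13) - 10·(-4)) - (-2)·((-18)·(-13) - 10·14) + (-4)·((-18)·(-4) - 0·14) = 1·40 - (-2)·94 + (-4)·72 = -60.
So p(s) = det(sI - A) = s^3 + 12s^2 + 47s + 60.
Rational-root test: any integer root divides 60. Testing small divisors, s = -3 works: p(-3) = -27 + 108 + (-141) + 60 = 0, so (s + 3) is a factor.
Dividing, p(s) = (s + 3)(s^2 + 9s + 20).
Factor s^2 + 9s + 20: two numbers with sum -9 and product 20 are -4 and -5, so s^2 + 9s + 20 = (s + 4)(s + 5).
Hence p(s) = (s + 3) (s + 4) (s + 5), with roots -5, -4, -3.
The eigenvalues -5, -4, -3 are distinct and real, so A is diagonalisable and x(t) = e^{At} x(0) = V diag(e^{λ_i t}) V^{-1} x(0), where the columns of V are the eigenvectors.
λ = -5: A - (-5)I = [[6, -2, -4], [-18, 5, 10], [14, -4, -8]]. v must be orthogonal to every row; (row 1) × (row 2) = [0, 12, -6], so take v_1 = [0, 2, -1]^T.
λ = -4: A - (-4)I = [[5, -2, -4], [-18, 4, 10], [14, -4, -9]]. v must be orthogonal to every row; (row 1) × (row 2) = [-4, 22, -16], so take v_2 = [-2, 11, -8]^T.
λ = -3: A - (-3)I = [[4, -2, -4], [-18, 3, 10], [14, -4, -10]]. v must be orthogonal to every row; (row 1) × (row 2) = [-8, 32, -24], so take v_3 = [1, -4, 3]^T.
V = [v_1 v_2 v_3] = [[0, -2, 1], [2, 11, -4], [-1, -8, 3]] has det V = -1, so V^{-1} = adj(V)/det V = [[-1, 2, 3], [2, -1, -2], [5, -2, -4]].
Modal coordinates z(0) = V^{-1} x(0): (-1)·2 + 2·(-1) + 3·3 = 5; 2·2 + (-1)·(-1) + (-2)·3 = -1; 5·2 + (-2)·(-1) + (-4)·3 = 0; so z(0) = [5, -1, 0]^T.
x_1(t) = Σ_i (v_i)_1 · z_i(0) · e^{λ_i t} (row 1 of V times the modal terms).
x_1(1.5) = 0·5·e^{-5·1.5} + (-2)·(-1)·e^{-4·1.5} + 1·0·e^{-3·1.5} = 0·0.000553 + 2·0.002479 + 0·0.011109 = 0.0050.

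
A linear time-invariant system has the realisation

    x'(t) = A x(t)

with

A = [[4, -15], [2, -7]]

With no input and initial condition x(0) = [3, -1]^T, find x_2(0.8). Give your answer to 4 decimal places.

2.5199

det(sI - A) = s^2 - (tr A)s + det A, with tr A = 4 + (-7) = -3 and det A = 4·(-7) - (-15)·2 = -28 - (-30) = 2.
So p(s) = det(sI - A) = s^2 + 3s + 2.
Factor s^2 + 3s + 2: two numbers with sum -3 and product 2 are -1 and -2, so s^2 + 3s + 2 = (s + 1)(s + 2).
Hence p(s) = (s + 1) (s + 2), with roots -2, -1.
The eigenvalues -2, -1 are distinct and real, so A is diagonalisable and x(t) = e^{At} x(0) = V diag(e^{λ_i t}) V^{-1} x(0), where the columns of V are the eigenvectors.
λ = -2: A - (-2)I = [[6, -15], [2, -5]]. Row 1 gives 6·v1 + (-15)·v2 = 0, so take v_1 = [5, 2]^T.
λ = -1: A - (-1)I = [[5, -15], [2, -6]]. Row 1 gives 5·v1 + (-15)·v2 = 0, so take v_2 = [-3, -1]^T.
V = [v_1 v_2] = [[5, -3], [2, -1]] has det V = 1, so V^{-1} = adj(V)/det V = [[-1, 3], [-2, 5]].
Modal coordinates z(0) = V^{-1} x(0): (-1)·3 + 3·(-1) = -6; (-2)·3 + 5·(-1) = -11; so z(0) = [-6, -11]^T.
x_2(t) = Σ_i (v_i)_2 · z_i(0) · e^{λ_i t} (row 2 of V times the modal terms).
x_2(0.8) = 2·(-6)·e^{-2·0.8} + (-1)·(-11)·e^{-1·0.8} = (-12)·0.201897 + 11·0.449329 = 2.5199.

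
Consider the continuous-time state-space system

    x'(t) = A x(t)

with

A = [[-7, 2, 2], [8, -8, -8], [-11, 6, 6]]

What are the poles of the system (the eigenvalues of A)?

-5, -4, 0

det(sI - A) = s^3 - (tr A)s^2 + (M11 + M22 + M33)s - det A, where Mii is the 2×2 principal minor of A obtained by deleting row i and column i.
tr A = (-7) + (-8) + 6 = -9; M11 = (-8)·6 - (-8)·6 = -48 - (-48) = 0; M22 = (-7)·6 - 2·(-11) = -42 - (-22) = -20; M33 = (-7)·(-8) - 2·8 = 56 - 16 = 40; sum of minors = 20.
det A = (-7)·((-8)·6 - (-8)·6) - 2·(8·6 - (-8)·(-11)) + 2·(8·6 - (-8)·(-11)) = (-7)·0 - 2·(-40) + 2·(-40) = 0.
So p(s) = det(sI - A) = s^3 + 9s^2 + 20s.
The constant term is 0, so p(s) = s(s^2 + 9s + 20).
Factor s^2 + 9s + 20: two numbers with sum -9 and product 20 are -4 and -5, so s^2 + 9s + 20 = (s + 4)(s + 5).
Hence p(s) = s (s + 4) (s + 5), with roots -5, -4, 0.
At least one eigenvalue has non-negative real part, so the system is not asymptotically stable.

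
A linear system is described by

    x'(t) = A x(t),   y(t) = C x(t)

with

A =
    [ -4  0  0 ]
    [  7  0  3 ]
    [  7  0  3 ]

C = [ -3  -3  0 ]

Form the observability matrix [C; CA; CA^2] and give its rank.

CA = [[-9, 0, -9]]
CA^2 = [[-27, 0, -27]]
Observability matrix O = [C; CA; CA^2] = [[-3, -3, 0], [-9, 0, -9], [-27, 0, -27]]
The columns c1, c2, c3 of O are linearly dependent: -c1 + c2 + c3 = 0 (check each entry), so rank(O) ≤ 2.
The 2×2 minor from rows 1, 2, columns 1, 2 is (-3)·0 - (-3)·(-9) = 0 - 27 = -27 ≠ 0, so rank(O) = 2.
rank(O) = 2 < n = 3, so the pair (A, C) is not completely observable.

2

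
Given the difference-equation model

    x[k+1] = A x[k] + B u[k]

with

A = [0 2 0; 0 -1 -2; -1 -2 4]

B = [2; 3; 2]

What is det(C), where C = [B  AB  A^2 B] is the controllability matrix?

AB = [[6], [-7], [0]]
A^2B = [[-14], [7], [8]]
Controllability matrix C = [B  AB  A^2B] = [[2, 6, -14], [3, -7, 7], [2, 0, 8]]
Expanding along the first row, det(C) = 2·((-7)·8 - 7·0) - 6·(3·8 - 7·2) + (-14)·(3·0 - (-7)·2) = 2·(-56) - 6·10 + (-14)·14 = -368
Since det(C) ≠ 0, rank(C) = 3 and the system is completely controllable.

-368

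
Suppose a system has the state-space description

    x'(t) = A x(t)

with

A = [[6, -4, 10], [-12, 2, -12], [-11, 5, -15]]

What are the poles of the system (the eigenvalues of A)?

-4, -2, -1

det(sI - A) = s^3 - (tr A)s^2 + (M11 + M22 + M33)s - det A, where Mii is the 2×2 principal minor of A obtained by deleting row i and column i.
tr A = 6 + 2 + (-15) = -7; M11 = 2·(-15) - (-12)·5 = -30 - (-60) = 30; M22 = 6·(-15) - 10·(-11) = -90 - (-110) = 20; M33 = 6·2 - (-4)·(-12) = 12 - 48 = -36; sum of minors = 14.
det A = 6·(2·(-15) - (-12)·5) - (-4)·((-12)·(-15) - (-12)·(-11)) + 10·((-12)·5 - 2·(-11)) = 6·30 - (-4)·48 + 10·(-38) = -8.
So p(s) = det(sI - A) = s^3 + 7s^2 + 14s + 8.
Rational-root test: any integer root divides 8. Testing small divisors, s = -1 works: p(-1) = -1 + 7 + (-14) + 8 = 0, so (s + 1) is a factor.
Dividing, p(s) = (s + 1)(s^2 + 6s + 8).
Factor s^2 + 6s + 8: two numbers with sum -6 and product 8 are -2 and -4, so s^2 + 6s + 8 = (s + 2)(s + 4).
Hence p(s) = (s + 1) (s + 2) (s + 4), with roots -4, -2, -1.
All eigenvalues have negative real part, so the system is asymptotically stable.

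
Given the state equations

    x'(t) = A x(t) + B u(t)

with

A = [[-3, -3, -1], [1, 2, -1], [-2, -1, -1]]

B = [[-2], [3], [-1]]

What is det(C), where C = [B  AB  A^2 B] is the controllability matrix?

-73

AB = [[-2], [5], [2]]
A^2B = [[-11], [6], [-3]]
Controllability matrix C = [B  AB  A^2B] = [[-2, -2, -11], [3, 5, 6], [-1, 2, -3]]
Expanding along the first row, det(C) = (-2)·(5·(-3) - 6·2) - (-2)·(3·(-3) - 6·(-1)) + (-11)·(3·2 - 5·(-1)) = (-2)·(-27) - (-2)·(-3) + (-11)·11 = -73
Since det(C) ≠ 0, rank(C) = 3 and the system is completely controllable.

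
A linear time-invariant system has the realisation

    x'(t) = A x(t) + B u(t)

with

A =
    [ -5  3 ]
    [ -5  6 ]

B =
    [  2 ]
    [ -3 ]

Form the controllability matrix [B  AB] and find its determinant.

AB = [[-19], [-28]]
Controllability matrix C = [B  AB] = [[2, -19], [-3, -28]]
det(C) = 2·(-28) - (-19)·(-3) = -56 - 57 = -113
Since det(C) ≠ 0, rank(C) = 2 and the system is completely controllable.

-113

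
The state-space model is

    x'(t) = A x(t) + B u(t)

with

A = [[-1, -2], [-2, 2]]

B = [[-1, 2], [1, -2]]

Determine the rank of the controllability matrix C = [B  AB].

2

AB = [[-1, 2], [4, -8]]
Controllability matrix C = [B  AB] = [[-1, 2, -1, 2], [1, -2, 4, -8]]
Take the 2×2 submatrix of C formed by columns 1, 3: [[-1, -1], [1, 4]]. Its determinant is (-1)·4 - (-1)·1 = -4 - (-1) = -3 ≠ 0.
So rank(C) ≥ 2; since C has 2 rows, rank(C) = 2.
rank(C) = 2 = n, so the pair (A, B) is completely controllable.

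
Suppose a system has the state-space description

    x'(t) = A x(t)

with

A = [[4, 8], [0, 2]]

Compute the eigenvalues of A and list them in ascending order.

2, 4

det(sI - A) = s^2 - (tr A)s + det A, with tr A = 4 + 2 = 6 and det A = 4·2 - 8·0 = 8 - 0 = 8.
So p(s) = det(sI - A) = s^2 - 6s + 8.
Factor s^2 - 6s + 8: two numbers with sum 6 and product 8 are 4 and 2, so s^2 - 6s + 8 = (s - 4)(s - 2).
Hence p(s) = (s - 4) (s - 2), with roots 2, 4.
At least one eigenvalue has non-negative real part, so the system is not asymptotically stable.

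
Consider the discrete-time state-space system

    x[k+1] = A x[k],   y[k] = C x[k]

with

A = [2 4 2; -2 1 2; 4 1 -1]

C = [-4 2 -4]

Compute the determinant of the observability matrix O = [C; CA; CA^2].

CA = [[-28, -18, 0]]
CA^2 = [[-20, -130, -92]]
Observability matrix O = [C; CA; CA^2] = [[-4, 2, -4], [-28, -18, 0], [-20, -130, -92]]
Expanding along the first row, det(O) = (-4)·((-18)·(-92) - 0·(-130)) - 2·((-28)·(-92) - 0·(-20)) + (-4)·((-28)·(-130) - (-18)·(-20)) = (-4)·1656 - 2·2576 + (-4)·3280 = -24896
Since det(O) ≠ 0, rank(O) = 3 and the system is completely observable.

-24896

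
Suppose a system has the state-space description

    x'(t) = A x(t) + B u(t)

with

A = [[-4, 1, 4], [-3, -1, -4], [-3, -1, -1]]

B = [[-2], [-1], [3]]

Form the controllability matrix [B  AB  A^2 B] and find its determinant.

AB = [[19], [-5], [4]]
A^2B = [[-65], [-68], [-56]]
Controllability matrix C = [B  AB  A^2B] = [[-2, 19, -65], [-1, -5, -68], [3, 4, -56]]
Expanding along the first row, det(C) = (-2)·((-5)·(-56) - (-68)·4) - 19·((-1)·(-56) - (-68)·3) + (-65)·((-1)·4 - (-5)·3) = (-2)·552 - 19·260 + (-65)·11 = -6759
Since det(C) ≠ 0, rank(C) = 3 and the system is completely controllable.

-6759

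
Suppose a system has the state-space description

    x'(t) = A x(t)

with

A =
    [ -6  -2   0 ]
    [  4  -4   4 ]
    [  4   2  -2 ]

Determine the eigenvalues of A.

-6, -4, -2

det(sI - A) = s^3 - (tr A)s^2 + (M11 + M22 + M33)s - det A, where Mii is the 2×2 principal minor of A obtained by deleting row i and column i.
tr A = (-6) + (-4) + (-2) = -12; M11 = (-4)·(-2) - 4·2 = 8 - 8 = 0; M22 = (-6)·(-2) - 0·4 = 12 - 0 = 12; M33 = (-6)·(-4) - (-2)·4 = 24 - (-8) = 32; sum of minors = 44.
det A = (-6)·((-4)·(-2) - 4·2) - (-2)·(4·(-2) - 4·4) + 0·(4·2 - (-4)·4) = (-6)·0 - (-2)·(-24) + 0·24 = -48.
So p(s) = det(sI - A) = s^3 + 12s^2 + 44s + 48.
Rational-root test: any integer root divides 48. Testing small divisors, s = -2 works: p(-2) = -8 + 48 + (-88) + 48 = 0, so (s + 2) is a factor.
Dividing, p(s) = (s + 2)(s^2 + 10s + 24).
Factor s^2 + 10s + 24: two numbers with sum -10 and product 24 are -4 and -6, so s^2 + 10s + 24 = (s + 4)(s + 6).
Hence p(s) = (s + 2) (s + 4) (s + 6), with roots -6, -4, -2.
All eigenvalues have negative real part, so the system is asymptotically stable.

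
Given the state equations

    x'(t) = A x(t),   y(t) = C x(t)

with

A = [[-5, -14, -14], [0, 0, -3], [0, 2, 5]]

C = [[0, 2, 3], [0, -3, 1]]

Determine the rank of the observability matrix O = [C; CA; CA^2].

CA = [[0, 6, 9], [0, 2, 14]]
CA^2 = [[0, 18, 27], [0, 28, 64]]
Observability matrix O = [C; CA; CA^2] = [[0, 2, 3], [0, -3, 1], [0, 6, 9], [0, 2, 14], [0, 18, 27], [0, 28, 64]]
Column 1 of O is identically zero, so rank(O) ≤ 2.
The 2×2 minor from rows 1, 2, columns 2, 3 is 2·1 - 3·(-3) = 2 - (-9) = 11 ≠ 0, so rank(O) = 2.
rank(O) = 2 < n = 3, so the pair (A, C) is not completely observable.

2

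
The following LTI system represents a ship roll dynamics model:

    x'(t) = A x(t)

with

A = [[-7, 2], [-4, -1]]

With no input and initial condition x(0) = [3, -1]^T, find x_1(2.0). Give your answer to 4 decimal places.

-0.0096

det(sI - A) = s^2 - (tr A)s + det A, with tr A = (-7) + (-1) = -8 and det A = (-7)·(-1) - 2·(-4) = 7 - (-8) = 15.
So p(s) = det(sI - A) = s^2 + 8s + 15.
Factor s^2 + 8s + 15: two numbers with sum -8 and product 15 are -3 and -5, so s^2 + 8s + 15 = (s + 3)(s + 5).
Hence p(s) = (s + 3) (s + 5), with roots -5, -3.
The eigenvalues -5, -3 are distinct and real, so A is diagonalisable and x(t) = e^{At} x(0) = V diag(e^{λ_i t}) V^{-1} x(0), where the columns of V are the eigenvectors.
λ = -5: A - (-5)I = [[-2, 2], [-4, 4]]. Row 1 gives (-2)·v1 + 2·v2 = 0, so take v_1 = [1, 1]^T.
λ = -3: A - (-3)I = [[-4, 2], [-4, 2]]. Row 1 gives (-4)·v1 + 2·v2 = 0, so take v_2 = [-1, -2]^T.
V = [v_1 v_2] = [[1, -1], [1, -2]] has det V = -1, so V^{-1} = adj(V)/det V = [[2, -1], [1, -1]].
Modal coordinates z(0) = V^{-1} x(0): 2·3 + (-1)·(-1) = 7; 1·3 + (-1)·(-1) = 4; so z(0) = [7, 4]^T.
x_1(t) = Σ_i (v_i)_1 · z_i(0) · e^{λ_i t} (row 1 of V times the modal terms).
x_1(2.0) = 1·7·e^{-5·2.0} + (-1)·4·e^{-3·2.0} = 7·0.000045 + (-4)·0.002479 = -0.0096.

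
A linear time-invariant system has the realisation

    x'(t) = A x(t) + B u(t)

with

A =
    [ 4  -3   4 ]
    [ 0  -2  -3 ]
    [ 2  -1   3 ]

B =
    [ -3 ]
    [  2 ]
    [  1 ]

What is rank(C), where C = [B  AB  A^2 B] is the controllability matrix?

AB = [[-14], [-7], [-5]]
A^2B = [[-55], [29], [-36]]
Controllability matrix C = [B  AB  A^2B] = [[-3, -14, -55], [2, -7, 29], [1, -5, -36]]
det(C) = (-3)·((-7)·(-36) - 29·(-5)) - (-14)·(2·(-36) - 29·1) + (-55)·(2·(-5) - (-7)·1) = (-3)·397 - (-14)·(-101) + (-55)·(-3) = -2440 ≠ 0, so rank(C) = 3.
rank(C) = 3 = n, so the pair (A, B) is completely controllable.

3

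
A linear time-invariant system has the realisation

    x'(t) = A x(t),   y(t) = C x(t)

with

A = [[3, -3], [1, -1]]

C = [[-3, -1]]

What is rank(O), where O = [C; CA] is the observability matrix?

2

CA = [[-10, 10]]
Observability matrix O = [C; CA] = [[-3, -1], [-10, 10]]
det(O) = (-3)·10 - (-1)·(-10) = -30 - 10 = -40 ≠ 0, so rank(O) = 2.
rank(O) = 2 = n, so the pair (A, C) is completely observable.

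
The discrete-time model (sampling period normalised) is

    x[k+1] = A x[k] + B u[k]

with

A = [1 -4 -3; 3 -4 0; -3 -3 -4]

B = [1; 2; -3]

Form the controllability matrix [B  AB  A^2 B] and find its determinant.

AB = [[2], [-5], [3]]
A^2B = [[13], [26], [-3]]
Controllability matrix C = [B  AB  A^2B] = [[1, 2, 13], [2, -5, 26], [-3, 3, -3]]
Expanding along the first row, det(C) = 1·((-5)·(-3) - 26·3) - 2·(2·(-3) - 26·(-3)) + 13·(2·3 - (-5)·(-3)) = 1·(-63) - 2·72 + 13·(-9) = -324
Since det(C) ≠ 0, rank(C) = 3 and the system is completely controllable.

-324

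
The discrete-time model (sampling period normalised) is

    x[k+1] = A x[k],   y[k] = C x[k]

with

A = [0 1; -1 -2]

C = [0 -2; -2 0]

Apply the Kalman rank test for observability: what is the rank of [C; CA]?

2

CA = [[2, 4], [0, -2]]
Observability matrix O = [C; CA] = [[0, -2], [-2, 0], [2, 4], [0, -2]]
Take the 2×2 submatrix of O formed by rows 1, 2: [[0, -2], [-2, 0]]. Its determinant is 0·0 - (-2)·(-2) = 0 - 4 = -4 ≠ 0.
So rank(O) ≥ 2; since O has 2 columns, rank(O) = 2.
rank(O) = 2 = n, so the pair (A, C) is completely observable.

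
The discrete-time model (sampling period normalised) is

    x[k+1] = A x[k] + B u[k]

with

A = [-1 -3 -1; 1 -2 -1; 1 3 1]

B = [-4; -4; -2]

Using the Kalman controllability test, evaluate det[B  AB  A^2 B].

AB = [[18], [6], [-18]]
A^2B = [[-18], [24], [18]]
Controllability matrix C = [B  AB  A^2B] = [[-4, 18, -18], [-4, 6, 24], [-2, -18, 18]]
Expanding along the first row, det(C) = (-4)·(6·18 - 24·(-18)) - 18·((-4)·18 - 24·(-2)) + (-18)·((-4)·(-18) - 6·(-2)) = (-4)·540 - 18·(-24) + (-18)·84 = -3240
Since det(C) ≠ 0, rank(C) = 3 and the system is completely controllable.

-3240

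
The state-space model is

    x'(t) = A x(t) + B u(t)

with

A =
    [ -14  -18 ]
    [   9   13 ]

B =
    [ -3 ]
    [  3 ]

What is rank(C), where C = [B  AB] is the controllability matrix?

1

AB = [[-12], [12]]
Controllability matrix C = [B  AB] = [[-3, -12], [3, 12]]
Every column of C is a scalar multiple of column 1 = [-3, 3] (multipliers 1, 4), so the columns span a one-dimensional space.
C ≠ 0, hence rank(C) = 1.
rank(C) = 1 < n = 2, so the pair (A, B) is not completely controllable.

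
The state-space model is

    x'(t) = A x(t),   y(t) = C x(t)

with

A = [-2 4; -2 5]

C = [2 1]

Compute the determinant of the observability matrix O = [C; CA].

32

CA = [[-6, 13]]
Observability matrix O = [C; CA] = [[2, 1], [-6, 13]]
det(O) = 2·13 - 1·(-6) = 26 - (-6) = 32
Since det(O) ≠ 0, rank(O) = 2 and the system is completely observable.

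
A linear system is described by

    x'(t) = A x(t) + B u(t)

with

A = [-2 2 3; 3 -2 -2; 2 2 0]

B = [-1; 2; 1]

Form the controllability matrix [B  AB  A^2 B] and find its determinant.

61

AB = [[9], [-9], [2]]
A^2B = [[-30], [41], [0]]
Controllability matrix C = [B  AB  A^2B] = [[-1, 9, -30], [2, -9, 41], [1, 2, 0]]
Expanding along the first row, det(C) = (-1)·((-9)·0 - 41·2) - 9·(2·0 - 41·1) + (-30)·(2·2 - (-9)·1) = (-1)·(-82) - 9·(-41) + (-30)·13 = 61
Since det(C) ≠ 0, rank(C) = 3 and the system is completely controllable.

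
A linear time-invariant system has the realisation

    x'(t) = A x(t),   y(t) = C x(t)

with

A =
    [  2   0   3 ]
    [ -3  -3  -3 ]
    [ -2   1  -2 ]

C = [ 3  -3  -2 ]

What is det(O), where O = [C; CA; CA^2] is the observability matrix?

676

CA = [[19, 7, 22]]
CA^2 = [[-27, 1, -8]]
Observability matrix O = [C; CA; CA^2] = [[3, -3, -2], [19, 7, 22], [-27, 1, -8]]
Expanding along the first row, det(O) = 3·(7·(-8) - 22·1) - (-3)·(19·(-8) - 22·(-27)) + (-2)·(19·1 - 7·(-27)) = 3·(-78) - (-3)·442 + (-2)·208 = 676
Since det(O) ≠ 0, rank(O) = 3 and the system is completely observable.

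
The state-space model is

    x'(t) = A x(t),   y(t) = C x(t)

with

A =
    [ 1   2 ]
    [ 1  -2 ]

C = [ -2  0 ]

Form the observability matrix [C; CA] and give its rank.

CA = [[-2, -4]]
Observability matrix O = [C; CA] = [[-2, 0], [-2, -4]]
det(O) = (-2)·(-4) - 0·(-2) = 8 - 0 = 8 ≠ 0, so rank(O) = 2.
rank(O) = 2 = n, so the pair (A, C) is completely observable.

2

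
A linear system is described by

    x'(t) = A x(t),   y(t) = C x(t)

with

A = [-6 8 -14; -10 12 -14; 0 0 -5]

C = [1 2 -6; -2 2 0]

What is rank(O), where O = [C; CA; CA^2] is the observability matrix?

2

CA = [[-26, 32, -12], [-8, 8, 0]]
CA^2 = [[-164, 176, -24], [-32, 32, 0]]
Observability matrix O = [C; CA; CA^2] = [[1, 2, -6], [-2, 2, 0], [-26, 32, -12], [-8, 8, 0], [-164, 176, -24], [-32, 32, 0]]
The columns c1, c2, c3 of O are linearly dependent: 2·c1 + 2·c2 + c3 = 0 (check each entry), so rank(O) ≤ 2.
The 2×2 minor from rows 1, 2, columns 1, 2 is 1·2 - 2·(-2) = 2 - (-4) = 6 ≠ 0, so rank(O) = 2.
rank(O) = 2 < n = 3, so the pair (A, C) is not completely observable.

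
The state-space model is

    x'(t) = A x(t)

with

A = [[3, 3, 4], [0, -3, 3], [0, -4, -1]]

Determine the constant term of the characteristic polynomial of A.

-45

Expand det(sI - A) for the 3×3 matrix.
p(s) = s^3 + s^2 + 3s - 45.
(Check: constant term = det(-A) = (-1)^3 det A = -45; coefficient of s^2 = -tr A = 1.)
The constant term is -45.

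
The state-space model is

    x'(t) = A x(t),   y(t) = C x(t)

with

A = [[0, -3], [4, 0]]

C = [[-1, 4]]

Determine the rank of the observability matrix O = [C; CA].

CA = [[16, 3]]
Observability matrix O = [C; CA] = [[-1, 4], [16, 3]]
det(O) = (-1)·3 - 4·16 = -3 - 64 = -67 ≠ 0, so rank(O) = 2.
rank(O) = 2 = n, so the pair (A, C) is completely observable.

2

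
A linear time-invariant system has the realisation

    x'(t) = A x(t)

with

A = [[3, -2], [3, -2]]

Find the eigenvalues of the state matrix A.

0, 1

det(sI - A) = s^2 - (tr A)s + det A, with tr A = 3 + (-2) = 1 and det A = 3·(-2) - (-2)·3 = -6 - (-6) = 0.
So p(s) = det(sI - A) = s^2 - s.
Factor s^2 - s: two numbers with sum 1 and product 0 are 1 and 0, so s^2 - s = s(s - 1).
Hence p(s) = s (s - 1), with roots 0, 1.
At least one eigenvalue has non-negative real part, so the system is not asymptotically stable.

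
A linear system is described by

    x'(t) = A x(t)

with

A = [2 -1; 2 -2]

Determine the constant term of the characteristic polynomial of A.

-2

For a 2×2 matrix, det(sI - A) = s^2 - (tr A)s + det A.
tr A = 0, det A = -2.
So p(s) = s^2 - 2.
The constant term is -2.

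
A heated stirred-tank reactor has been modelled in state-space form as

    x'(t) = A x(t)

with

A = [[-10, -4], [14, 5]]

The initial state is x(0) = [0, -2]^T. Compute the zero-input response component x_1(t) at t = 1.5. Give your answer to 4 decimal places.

det(sI - A) = s^2 - (tr A)s + det A, with tr A = (-10) + 5 = -5 and det A = (-10)·5 - (-4)·14 = -50 - (-56) = 6.
So p(s) = det(sI - A) = s^2 + 5s + 6.
Factor s^2 + 5s + 6: two numbers with sum -5 and product 6 are -2 and -3, so s^2 + 5s + 6 = (s + 2)(s + 3).
Hence p(s) = (s + 2) (s + 3), with roots -3, -2.
The eigenvalues -3, -2 are distinct and real, so A is diagonalisable and x(t) = e^{At} x(0) = V diag(e^{λ_i t}) V^{-1} x(0), where the columns of V are the eigenvectors.
λ = -3: A - (-3)I = [[-7, -4], [14, 8]]. Row 1 gives (-7)·v1 + (-4)·v2 = 0, so take v_1 = [-4, 7]^T.
λ = -2: A - (-2)I = [[-8, -4], [14, 7]]. Row 1 gives (-8)·v1 + (-4)·v2 = 0, so take v_2 = [1, -2]^T.
V = [v_1 v_2] = [[-4, 1], [7, -2]] has det V = 1, so V^{-1} = adj(V)/det V = [[-2, -1], [-7, -4]].
Modal coordinates z(0) = V^{-1} x(0): (-2)·0 + (-1)·(-2) = 2; (-7)·0 + (-4)·(-2) = 8; so z(0) = [2, 8]^T.
x_1(t) = Σ_i (v_i)_1 · z_i(0) · e^{λ_i t} (row 1 of V times the modal terms).
x_1(1.5) = (-4)·2·e^{-3·1.5} + 1·8·e^{-2·1.5} = (-8)·0.011109 + 8·0.049787 = 0.3094.

0.3094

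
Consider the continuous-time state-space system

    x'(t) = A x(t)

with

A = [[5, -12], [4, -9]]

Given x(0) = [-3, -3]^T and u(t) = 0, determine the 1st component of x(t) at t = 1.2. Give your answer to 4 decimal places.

det(sI - A) = s^2 - (tr A)s + det A, with tr A = 5 + (-9) = -4 and det A = 5·(-9) - (-12)·4 = -45 - (-48) = 3.
So p(s) = det(sI - A) = s^2 + 4s + 3.
Factor s^2 + 4s + 3: two numbers with sum -4 and product 3 are -1 and -3, so s^2 + 4s + 3 = (s + 1)(s + 3).
Hence p(s) = (s + 1) (s + 3), with roots -3, -1.
The eigenvalues -3, -1 are distinct and real, so A is diagonalisable and x(t) = e^{At} x(0) = V diag(e^{λ_i t}) V^{-1} x(0), where the columns of V are the eigenvectors.
λ = -3: A - (-3)I = [[8, -12], [4, -6]]. Row 1 gives 8·v1 + (-12)·v2 = 0, so take v_1 = [-3, -2]^T.
λ = -1: A - (-1)I = [[6, -12], [4, -8]]. Row 1 gives 6·v1 + (-12)·v2 = 0, so take v_2 = [-2, -1]^T.
V = [v_1 v_2] = [[-3, -2], [-2, -1]] has det V = -1, so V^{-1} = adj(V)/det V = [[1, -2], [-2, 3]].
Modal coordinates z(0) = V^{-1} x(0): 1·(-3) + (-2)·(-3) = 3; (-2)·(-3) + 3·(-3) = -3; so z(0) = [3, -3]^T.
x_1(t) = Σ_i (v_i)_1 · z_i(0) · e^{λ_i t} (row 1 of V times the modal terms).
x_1(1.2) = (-3)·3·e^{-3·1.2} + (-2)·(-3)·e^{-1·1.2} = (-9)·0.02732372 + 6·0.30119421 = 1.5613.

1.5613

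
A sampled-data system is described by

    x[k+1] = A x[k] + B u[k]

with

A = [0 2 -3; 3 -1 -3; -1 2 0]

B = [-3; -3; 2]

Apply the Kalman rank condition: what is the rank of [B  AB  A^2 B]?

AB = [[-12], [-12], [-3]]
A^2B = [[-15], [-15], [-12]]
Controllability matrix C = [B  AB  A^2B] = [[-3, -12, -15], [-3, -12, -15], [2, -3, -12]]
The rows r1, r2, r3 of C are linearly dependent: -r1 + r2 = 0 (check each entry), so rank(C) ≤ 2.
The 2×2 minor from rows 1, 3, columns 1, 2 is (-3)·(-3) - (-12)·2 = 9 - (-24) = 33 ≠ 0, so rank(C) = 2.
rank(C) = 2 < n = 3, so the pair (A, B) is not completely controllable.

2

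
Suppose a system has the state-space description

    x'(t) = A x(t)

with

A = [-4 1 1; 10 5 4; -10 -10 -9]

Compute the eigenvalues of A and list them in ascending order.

det(sI - A) = s^3 - (tr A)s^2 + (M11 + M22 + M33)s - det A, where Mii is the 2×2 principal minor of A obtained by deleting row i and column i.
tr A = (-4) + 5 + (-9) = -8; M11 = 5·(-9) - 4·(-10) = -45 - (-40) = -5; M22 = (-4)·(-9) - 1·(-10) = 36 - (-10) = 46; M33 = (-4)·5 - 1·10 = -20 - 10 = -30; sum of minors = 11.
det A = (-4)·(5·(-9) - 4·(-10)) - 1·(10·(-9) - 4·(-10)) + 1·(10·(-10) - 5·(-10)) = (-4)·(-5) - 1·(-50) + 1·(-50) = 20.
So p(s) = det(sI - A) = s^3 + 8s^2 + 11s - 20.
Rational-root test: any integer root divides -20. Testing small divisors, s = 1 works: p(1) = 1 + 8 + 11 + (-20) = 0, so (s - 1) is a factor.
Dividing, p(s) = (s - 1)(s^2 + 9s + 20).
Factor s^2 + 9s + 20: two numbers with sum -9 and product 20 are -4 and -5, so s^2 + 9s + 20 = (s + 4)(s + 5).
Hence p(s) = (s - 1) (s + 4) (s + 5), with roots -5, -4, 1.
At least one eigenvalue has non-negative real part, so the system is not asymptotically stable.

-5, -4, 1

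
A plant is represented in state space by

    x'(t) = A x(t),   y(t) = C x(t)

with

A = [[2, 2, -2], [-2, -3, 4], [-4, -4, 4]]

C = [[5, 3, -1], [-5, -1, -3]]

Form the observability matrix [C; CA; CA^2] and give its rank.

2

CA = [[8, 5, -2], [4, 5, -6]]
CA^2 = [[14, 9, -4], [22, 17, -12]]
Observability matrix O = [C; CA; CA^2] = [[5, 3, -1], [-5, -1, -3], [8, 5, -2], [4, 5, -6], [14, 9, -4], [22, 17, -12]]
The columns c1, c2, c3 of O are linearly dependent: -c1 + 2·c2 + c3 = 0 (check each entry), so rank(O) ≤ 2.
The 2×2 minor from rows 1, 2, columns 1, 2 is 5·(-1) - 3·(-5) = -5 - (-15) = 10 ≠ 0, so rank(O) = 2.
rank(O) = 2 < n = 3, so the pair (A, C) is not completely observable.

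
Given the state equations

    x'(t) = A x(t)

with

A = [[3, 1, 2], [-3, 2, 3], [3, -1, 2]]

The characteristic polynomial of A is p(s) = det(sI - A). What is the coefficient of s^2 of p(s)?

-7

Expand det(sI - A) for the 3×3 matrix.
p(s) = s^3 - 7s^2 + 16s - 30.
(Check: constant term = det(-A) = (-1)^3 det A = -30; coefficient of s^2 = -tr A = -7.)
The coefficient of s^2 is -7.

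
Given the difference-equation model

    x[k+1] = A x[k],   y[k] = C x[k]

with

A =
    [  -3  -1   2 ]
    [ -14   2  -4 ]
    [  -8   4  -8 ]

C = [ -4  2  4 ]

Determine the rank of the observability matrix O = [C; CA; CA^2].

CA = [[-48, 24, -48]]
CA^2 = [[192, -96, 192]]
Observability matrix O = [C; CA; CA^2] = [[-4, 2, 4], [-48, 24, -48], [192, -96, 192]]
The columns c1, c2, c3 of O are linearly dependent: c1 + 2·c2 = 0 (check each entry), so rank(O) ≤ 2.
The 2×2 minor from rows 1, 2, columns 1, 3 is (-4)·(-48) - 4·(-48) = 192 - (-192) = 384 ≠ 0, so rank(O) = 2.
rank(O) = 2 < n = 3, so the pair (A, C) is not completely observable.

2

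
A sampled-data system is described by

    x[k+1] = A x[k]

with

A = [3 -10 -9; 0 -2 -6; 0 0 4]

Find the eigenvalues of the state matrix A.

det(zI - A) = z^3 - (tr A)z^2 + (M11 + M22 + M33)z - det A, where Mii is the 2×2 principal minor of A obtained by deleting row i and column i.
tr A = 3 + (-2) + 4 = 5; M11 = (-2)·4 - (-6)·0 = -8 - 0 = -8; M22 = 3·4 - (-9)·0 = 12 - 0 = 12; M33 = 3·(-2) - (-10)·0 = -6 - 0 = -6; sum of minors = -2.
det A = 3·((-2)·4 - (-6)·0) - (-10)·(0·4 - (-6)·0) + (-9)·(0·0 - (-2)·0) = 3·(-8) - (-10)·0 + (-9)·0 = -24.
So p(z) = det(zI - A) = z^3 - 5z^2 - 2z + 24.
Rational-root test: any integer root divides 24. Testing small divisors, z = -2 works: p(-2) = -8 + (-20) + 4 + 24 = 0, so (z + 2) is a factor.
Dividing, p(z) = (z + 2)(z^2 - 7z + 12).
Factor z^2 - 7z + 12: two numbers with sum 7 and product 12 are 4 and 3, so z^2 - 7z + 12 = (z - 4)(z - 3).
Hence p(z) = (z - 4) (z - 3) (z + 2), with roots -2, 3, 4.

-2, 3, 4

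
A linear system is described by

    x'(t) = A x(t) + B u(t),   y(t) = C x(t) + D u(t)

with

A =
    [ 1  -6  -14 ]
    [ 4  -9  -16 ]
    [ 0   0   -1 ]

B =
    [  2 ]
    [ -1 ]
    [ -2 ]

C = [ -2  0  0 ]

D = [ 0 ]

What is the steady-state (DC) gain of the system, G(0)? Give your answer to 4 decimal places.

-11.2000

G(0) = C(-A)^{-1}B + D = -C A^{-1} B + D.
det A = -15, so A^{-1} = (1/-15)·adj(A) = [[-3/5, 2/5, 2], [-4/15, 1/15, 8/3], [0, 0, -1]]
A^{-1} B = [-28/5, -89/15, 2]^T
C A^{-1} B = 56/5
G(0) = D - C A^{-1} B = 0 - (56/5) = -56/5 ≈ -11.2000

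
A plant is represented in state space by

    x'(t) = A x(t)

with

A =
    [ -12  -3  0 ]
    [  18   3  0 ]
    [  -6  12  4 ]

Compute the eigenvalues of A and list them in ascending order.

-6, -3, 4

det(sI - A) = s^3 - (tr A)s^2 + (M11 + M22 + M33)s - det A, where Mii is the 2×2 principal minor of A obtained by deleting row i and column i.
tr A = (-12) + 3 + 4 = -5; M11 = 3·4 - 0·12 = 12 - 0 = 12; M22 = (-12)·4 - 0·(-6) = -48 - 0 = -48; M33 = (-12)·3 - (-3)·18 = -36 - (-54) = 18; sum of minors = -18.
det A = (-12)·(3·4 - 0·12) - (-3)·(18·4 - 0·(-6)) + 0·(18·12 - 3·(-6)) = (-12)·12 - (-3)·72 + 0·234 = 72.
So p(s) = det(sI - A) = s^3 + 5s^2 - 18s - 72.
Rational-root test: any integer root divides -72. Testing small divisors, s = -3 works: p(-3) = -27 + 45 + 54 + (-72) = 0, so (s + 3) is a factor.
Dividing, p(s) = (s + 3)(s^2 + 2s - 24).
Factor s^2 + 2s - 24: two numbers with sum -2 and product -24 are 4 and -6, so s^2 + 2s - 24 = (s - 4)(s + 6).
Hence p(s) = (s - 4) (s + 3) (s + 6), with roots -6, -3, 4.
At least one eigenvalue has non-negative real part, so the system is not asymptotically stable.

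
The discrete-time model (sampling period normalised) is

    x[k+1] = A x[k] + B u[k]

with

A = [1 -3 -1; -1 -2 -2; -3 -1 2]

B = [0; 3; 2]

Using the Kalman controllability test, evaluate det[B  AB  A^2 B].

AB = [[-11], [-10], [1]]
A^2B = [[18], [29], [45]]
Controllability matrix C = [B  AB  A^2B] = [[0, -11, 18], [3, -10, 29], [2, 1, 45]]
Expanding along the first row, det(C) = 0·((-10)·45 - 29·1) - (-11)·(3·45 - 29·2) + 18·(3·1 - (-10)·2) = 0·(-479) - (-11)·77 + 18·23 = 1261
Since det(C) ≠ 0, rank(C) = 3 and the system is completely controllable.

1261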